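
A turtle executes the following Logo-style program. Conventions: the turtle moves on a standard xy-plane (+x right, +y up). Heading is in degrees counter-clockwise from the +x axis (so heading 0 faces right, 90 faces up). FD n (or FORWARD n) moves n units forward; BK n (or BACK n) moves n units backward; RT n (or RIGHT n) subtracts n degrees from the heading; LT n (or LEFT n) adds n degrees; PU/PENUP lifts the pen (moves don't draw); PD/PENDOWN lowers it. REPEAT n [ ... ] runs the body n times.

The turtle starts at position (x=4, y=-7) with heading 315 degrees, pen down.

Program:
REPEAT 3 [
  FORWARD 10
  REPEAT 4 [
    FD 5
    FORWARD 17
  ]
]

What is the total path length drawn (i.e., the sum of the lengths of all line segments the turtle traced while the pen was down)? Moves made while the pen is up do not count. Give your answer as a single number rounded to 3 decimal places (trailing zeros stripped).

Executing turtle program step by step:
Start: pos=(4,-7), heading=315, pen down
REPEAT 3 [
  -- iteration 1/3 --
  FD 10: (4,-7) -> (11.071,-14.071) [heading=315, draw]
  REPEAT 4 [
    -- iteration 1/4 --
    FD 5: (11.071,-14.071) -> (14.607,-17.607) [heading=315, draw]
    FD 17: (14.607,-17.607) -> (26.627,-29.627) [heading=315, draw]
    -- iteration 2/4 --
    FD 5: (26.627,-29.627) -> (30.163,-33.163) [heading=315, draw]
    FD 17: (30.163,-33.163) -> (42.184,-45.184) [heading=315, draw]
    -- iteration 3/4 --
    FD 5: (42.184,-45.184) -> (45.719,-48.719) [heading=315, draw]
    FD 17: (45.719,-48.719) -> (57.74,-60.74) [heading=315, draw]
    -- iteration 4/4 --
    FD 5: (57.74,-60.74) -> (61.276,-64.276) [heading=315, draw]
    FD 17: (61.276,-64.276) -> (73.296,-76.296) [heading=315, draw]
  ]
  -- iteration 2/3 --
  FD 10: (73.296,-76.296) -> (80.368,-83.368) [heading=315, draw]
  REPEAT 4 [
    -- iteration 1/4 --
    FD 5: (80.368,-83.368) -> (83.903,-86.903) [heading=315, draw]
    FD 17: (83.903,-86.903) -> (95.924,-98.924) [heading=315, draw]
    -- iteration 2/4 --
    FD 5: (95.924,-98.924) -> (99.459,-102.459) [heading=315, draw]
    FD 17: (99.459,-102.459) -> (111.48,-114.48) [heading=315, draw]
    -- iteration 3/4 --
    FD 5: (111.48,-114.48) -> (115.016,-118.016) [heading=315, draw]
    FD 17: (115.016,-118.016) -> (127.037,-130.037) [heading=315, draw]
    -- iteration 4/4 --
    FD 5: (127.037,-130.037) -> (130.572,-133.572) [heading=315, draw]
    FD 17: (130.572,-133.572) -> (142.593,-145.593) [heading=315, draw]
  ]
  -- iteration 3/3 --
  FD 10: (142.593,-145.593) -> (149.664,-152.664) [heading=315, draw]
  REPEAT 4 [
    -- iteration 1/4 --
    FD 5: (149.664,-152.664) -> (153.2,-156.2) [heading=315, draw]
    FD 17: (153.2,-156.2) -> (165.22,-168.22) [heading=315, draw]
    -- iteration 2/4 --
    FD 5: (165.22,-168.22) -> (168.756,-171.756) [heading=315, draw]
    FD 17: (168.756,-171.756) -> (180.777,-183.777) [heading=315, draw]
    -- iteration 3/4 --
    FD 5: (180.777,-183.777) -> (184.312,-187.312) [heading=315, draw]
    FD 17: (184.312,-187.312) -> (196.333,-199.333) [heading=315, draw]
    -- iteration 4/4 --
    FD 5: (196.333,-199.333) -> (199.869,-202.869) [heading=315, draw]
    FD 17: (199.869,-202.869) -> (211.889,-214.889) [heading=315, draw]
  ]
]
Final: pos=(211.889,-214.889), heading=315, 27 segment(s) drawn

Segment lengths:
  seg 1: (4,-7) -> (11.071,-14.071), length = 10
  seg 2: (11.071,-14.071) -> (14.607,-17.607), length = 5
  seg 3: (14.607,-17.607) -> (26.627,-29.627), length = 17
  seg 4: (26.627,-29.627) -> (30.163,-33.163), length = 5
  seg 5: (30.163,-33.163) -> (42.184,-45.184), length = 17
  seg 6: (42.184,-45.184) -> (45.719,-48.719), length = 5
  seg 7: (45.719,-48.719) -> (57.74,-60.74), length = 17
  seg 8: (57.74,-60.74) -> (61.276,-64.276), length = 5
  seg 9: (61.276,-64.276) -> (73.296,-76.296), length = 17
  seg 10: (73.296,-76.296) -> (80.368,-83.368), length = 10
  seg 11: (80.368,-83.368) -> (83.903,-86.903), length = 5
  seg 12: (83.903,-86.903) -> (95.924,-98.924), length = 17
  seg 13: (95.924,-98.924) -> (99.459,-102.459), length = 5
  seg 14: (99.459,-102.459) -> (111.48,-114.48), length = 17
  seg 15: (111.48,-114.48) -> (115.016,-118.016), length = 5
  seg 16: (115.016,-118.016) -> (127.037,-130.037), length = 17
  seg 17: (127.037,-130.037) -> (130.572,-133.572), length = 5
  seg 18: (130.572,-133.572) -> (142.593,-145.593), length = 17
  seg 19: (142.593,-145.593) -> (149.664,-152.664), length = 10
  seg 20: (149.664,-152.664) -> (153.2,-156.2), length = 5
  seg 21: (153.2,-156.2) -> (165.22,-168.22), length = 17
  seg 22: (165.22,-168.22) -> (168.756,-171.756), length = 5
  seg 23: (168.756,-171.756) -> (180.777,-183.777), length = 17
  seg 24: (180.777,-183.777) -> (184.312,-187.312), length = 5
  seg 25: (184.312,-187.312) -> (196.333,-199.333), length = 17
  seg 26: (196.333,-199.333) -> (199.869,-202.869), length = 5
  seg 27: (199.869,-202.869) -> (211.889,-214.889), length = 17
Total = 294

Answer: 294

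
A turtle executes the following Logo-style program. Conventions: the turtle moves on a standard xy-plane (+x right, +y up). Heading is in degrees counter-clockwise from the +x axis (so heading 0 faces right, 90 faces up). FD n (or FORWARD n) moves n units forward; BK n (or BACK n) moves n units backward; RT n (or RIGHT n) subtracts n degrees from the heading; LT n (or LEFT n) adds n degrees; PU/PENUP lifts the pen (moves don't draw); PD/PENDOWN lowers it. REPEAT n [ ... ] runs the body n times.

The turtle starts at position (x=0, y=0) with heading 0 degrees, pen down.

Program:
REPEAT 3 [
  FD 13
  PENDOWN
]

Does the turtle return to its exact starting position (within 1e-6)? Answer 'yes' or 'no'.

Executing turtle program step by step:
Start: pos=(0,0), heading=0, pen down
REPEAT 3 [
  -- iteration 1/3 --
  FD 13: (0,0) -> (13,0) [heading=0, draw]
  PD: pen down
  -- iteration 2/3 --
  FD 13: (13,0) -> (26,0) [heading=0, draw]
  PD: pen down
  -- iteration 3/3 --
  FD 13: (26,0) -> (39,0) [heading=0, draw]
  PD: pen down
]
Final: pos=(39,0), heading=0, 3 segment(s) drawn

Start position: (0, 0)
Final position: (39, 0)
Distance = 39; >= 1e-6 -> NOT closed

Answer: no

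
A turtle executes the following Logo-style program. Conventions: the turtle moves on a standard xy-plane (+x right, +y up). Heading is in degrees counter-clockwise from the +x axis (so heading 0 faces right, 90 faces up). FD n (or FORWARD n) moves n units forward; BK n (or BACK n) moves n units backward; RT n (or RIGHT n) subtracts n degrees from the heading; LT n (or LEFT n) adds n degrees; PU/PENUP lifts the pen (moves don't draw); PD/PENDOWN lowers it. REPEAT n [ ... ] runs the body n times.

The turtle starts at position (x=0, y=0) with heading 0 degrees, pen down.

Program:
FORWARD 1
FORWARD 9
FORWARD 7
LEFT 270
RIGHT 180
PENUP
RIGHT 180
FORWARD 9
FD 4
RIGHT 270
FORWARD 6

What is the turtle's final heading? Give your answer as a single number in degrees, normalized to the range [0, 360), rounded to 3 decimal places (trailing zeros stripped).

Executing turtle program step by step:
Start: pos=(0,0), heading=0, pen down
FD 1: (0,0) -> (1,0) [heading=0, draw]
FD 9: (1,0) -> (10,0) [heading=0, draw]
FD 7: (10,0) -> (17,0) [heading=0, draw]
LT 270: heading 0 -> 270
RT 180: heading 270 -> 90
PU: pen up
RT 180: heading 90 -> 270
FD 9: (17,0) -> (17,-9) [heading=270, move]
FD 4: (17,-9) -> (17,-13) [heading=270, move]
RT 270: heading 270 -> 0
FD 6: (17,-13) -> (23,-13) [heading=0, move]
Final: pos=(23,-13), heading=0, 3 segment(s) drawn

Answer: 0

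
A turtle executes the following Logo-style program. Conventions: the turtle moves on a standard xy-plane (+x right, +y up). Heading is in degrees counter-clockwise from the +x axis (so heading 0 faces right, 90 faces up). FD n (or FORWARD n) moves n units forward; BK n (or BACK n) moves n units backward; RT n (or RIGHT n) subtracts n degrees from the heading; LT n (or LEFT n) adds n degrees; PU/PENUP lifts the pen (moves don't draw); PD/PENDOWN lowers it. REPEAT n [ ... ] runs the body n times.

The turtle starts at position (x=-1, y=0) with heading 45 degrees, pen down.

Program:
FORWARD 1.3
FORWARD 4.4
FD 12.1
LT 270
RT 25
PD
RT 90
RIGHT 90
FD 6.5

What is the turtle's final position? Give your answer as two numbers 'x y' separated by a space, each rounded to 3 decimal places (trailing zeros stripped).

Answer: 9.363 18.695

Derivation:
Executing turtle program step by step:
Start: pos=(-1,0), heading=45, pen down
FD 1.3: (-1,0) -> (-0.081,0.919) [heading=45, draw]
FD 4.4: (-0.081,0.919) -> (3.031,4.031) [heading=45, draw]
FD 12.1: (3.031,4.031) -> (11.587,12.587) [heading=45, draw]
LT 270: heading 45 -> 315
RT 25: heading 315 -> 290
PD: pen down
RT 90: heading 290 -> 200
RT 90: heading 200 -> 110
FD 6.5: (11.587,12.587) -> (9.363,18.695) [heading=110, draw]
Final: pos=(9.363,18.695), heading=110, 4 segment(s) drawn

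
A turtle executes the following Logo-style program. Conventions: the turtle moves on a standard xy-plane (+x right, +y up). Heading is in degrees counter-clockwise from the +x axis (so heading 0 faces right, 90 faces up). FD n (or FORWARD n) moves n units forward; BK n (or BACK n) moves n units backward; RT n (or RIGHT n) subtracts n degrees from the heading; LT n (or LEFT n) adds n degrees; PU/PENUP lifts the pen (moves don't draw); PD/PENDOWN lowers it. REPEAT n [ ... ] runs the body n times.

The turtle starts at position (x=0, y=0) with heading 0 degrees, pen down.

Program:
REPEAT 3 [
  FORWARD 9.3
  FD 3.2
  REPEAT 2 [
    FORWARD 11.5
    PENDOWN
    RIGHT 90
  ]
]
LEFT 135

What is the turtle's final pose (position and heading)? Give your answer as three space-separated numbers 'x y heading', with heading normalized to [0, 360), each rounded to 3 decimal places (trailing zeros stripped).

Executing turtle program step by step:
Start: pos=(0,0), heading=0, pen down
REPEAT 3 [
  -- iteration 1/3 --
  FD 9.3: (0,0) -> (9.3,0) [heading=0, draw]
  FD 3.2: (9.3,0) -> (12.5,0) [heading=0, draw]
  REPEAT 2 [
    -- iteration 1/2 --
    FD 11.5: (12.5,0) -> (24,0) [heading=0, draw]
    PD: pen down
    RT 90: heading 0 -> 270
    -- iteration 2/2 --
    FD 11.5: (24,0) -> (24,-11.5) [heading=270, draw]
    PD: pen down
    RT 90: heading 270 -> 180
  ]
  -- iteration 2/3 --
  FD 9.3: (24,-11.5) -> (14.7,-11.5) [heading=180, draw]
  FD 3.2: (14.7,-11.5) -> (11.5,-11.5) [heading=180, draw]
  REPEAT 2 [
    -- iteration 1/2 --
    FD 11.5: (11.5,-11.5) -> (0,-11.5) [heading=180, draw]
    PD: pen down
    RT 90: heading 180 -> 90
    -- iteration 2/2 --
    FD 11.5: (0,-11.5) -> (0,0) [heading=90, draw]
    PD: pen down
    RT 90: heading 90 -> 0
  ]
  -- iteration 3/3 --
  FD 9.3: (0,0) -> (9.3,0) [heading=0, draw]
  FD 3.2: (9.3,0) -> (12.5,0) [heading=0, draw]
  REPEAT 2 [
    -- iteration 1/2 --
    FD 11.5: (12.5,0) -> (24,0) [heading=0, draw]
    PD: pen down
    RT 90: heading 0 -> 270
    -- iteration 2/2 --
    FD 11.5: (24,0) -> (24,-11.5) [heading=270, draw]
    PD: pen down
    RT 90: heading 270 -> 180
  ]
]
LT 135: heading 180 -> 315
Final: pos=(24,-11.5), heading=315, 12 segment(s) drawn

Answer: 24 -11.5 315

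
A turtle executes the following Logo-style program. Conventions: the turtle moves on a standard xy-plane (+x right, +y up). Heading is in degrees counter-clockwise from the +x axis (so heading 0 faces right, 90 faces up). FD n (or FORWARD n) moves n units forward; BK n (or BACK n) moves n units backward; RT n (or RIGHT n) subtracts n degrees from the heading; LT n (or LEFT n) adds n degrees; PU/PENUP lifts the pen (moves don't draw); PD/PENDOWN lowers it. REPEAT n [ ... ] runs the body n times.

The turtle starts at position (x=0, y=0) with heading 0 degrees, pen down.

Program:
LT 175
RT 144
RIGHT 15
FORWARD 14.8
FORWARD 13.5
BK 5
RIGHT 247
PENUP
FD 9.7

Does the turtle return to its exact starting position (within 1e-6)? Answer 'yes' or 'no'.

Answer: no

Derivation:
Executing turtle program step by step:
Start: pos=(0,0), heading=0, pen down
LT 175: heading 0 -> 175
RT 144: heading 175 -> 31
RT 15: heading 31 -> 16
FD 14.8: (0,0) -> (14.227,4.079) [heading=16, draw]
FD 13.5: (14.227,4.079) -> (27.204,7.801) [heading=16, draw]
BK 5: (27.204,7.801) -> (22.397,6.422) [heading=16, draw]
RT 247: heading 16 -> 129
PU: pen up
FD 9.7: (22.397,6.422) -> (16.293,13.961) [heading=129, move]
Final: pos=(16.293,13.961), heading=129, 3 segment(s) drawn

Start position: (0, 0)
Final position: (16.293, 13.961)
Distance = 21.456; >= 1e-6 -> NOT closed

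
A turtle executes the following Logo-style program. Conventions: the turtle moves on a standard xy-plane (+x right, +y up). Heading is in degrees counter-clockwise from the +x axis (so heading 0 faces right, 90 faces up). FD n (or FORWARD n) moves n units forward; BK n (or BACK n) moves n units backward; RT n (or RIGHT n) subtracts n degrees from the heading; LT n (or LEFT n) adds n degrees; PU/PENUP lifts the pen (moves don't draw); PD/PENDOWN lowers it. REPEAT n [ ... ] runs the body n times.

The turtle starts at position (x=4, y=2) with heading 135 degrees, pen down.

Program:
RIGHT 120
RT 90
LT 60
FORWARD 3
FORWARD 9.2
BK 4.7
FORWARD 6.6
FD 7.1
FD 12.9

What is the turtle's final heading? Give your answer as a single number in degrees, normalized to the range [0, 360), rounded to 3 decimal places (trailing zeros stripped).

Executing turtle program step by step:
Start: pos=(4,2), heading=135, pen down
RT 120: heading 135 -> 15
RT 90: heading 15 -> 285
LT 60: heading 285 -> 345
FD 3: (4,2) -> (6.898,1.224) [heading=345, draw]
FD 9.2: (6.898,1.224) -> (15.784,-1.158) [heading=345, draw]
BK 4.7: (15.784,-1.158) -> (11.244,0.059) [heading=345, draw]
FD 6.6: (11.244,0.059) -> (17.62,-1.649) [heading=345, draw]
FD 7.1: (17.62,-1.649) -> (24.478,-3.487) [heading=345, draw]
FD 12.9: (24.478,-3.487) -> (36.938,-6.826) [heading=345, draw]
Final: pos=(36.938,-6.826), heading=345, 6 segment(s) drawn

Answer: 345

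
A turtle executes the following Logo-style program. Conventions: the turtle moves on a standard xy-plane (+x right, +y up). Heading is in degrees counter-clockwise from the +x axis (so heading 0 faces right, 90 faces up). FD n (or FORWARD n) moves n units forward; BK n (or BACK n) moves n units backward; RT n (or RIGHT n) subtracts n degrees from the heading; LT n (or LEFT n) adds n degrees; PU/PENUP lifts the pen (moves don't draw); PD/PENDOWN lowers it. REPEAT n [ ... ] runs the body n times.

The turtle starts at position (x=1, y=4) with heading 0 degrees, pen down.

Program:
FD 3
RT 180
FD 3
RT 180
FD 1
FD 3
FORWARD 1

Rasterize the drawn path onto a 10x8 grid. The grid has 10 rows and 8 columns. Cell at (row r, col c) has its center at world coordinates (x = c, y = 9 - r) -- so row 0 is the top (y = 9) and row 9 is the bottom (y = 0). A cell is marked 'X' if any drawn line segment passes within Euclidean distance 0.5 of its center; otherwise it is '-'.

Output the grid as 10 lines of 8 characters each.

Segment 0: (1,4) -> (4,4)
Segment 1: (4,4) -> (1,4)
Segment 2: (1,4) -> (2,4)
Segment 3: (2,4) -> (5,4)
Segment 4: (5,4) -> (6,4)

Answer: --------
--------
--------
--------
--------
-XXXXXX-
--------
--------
--------
--------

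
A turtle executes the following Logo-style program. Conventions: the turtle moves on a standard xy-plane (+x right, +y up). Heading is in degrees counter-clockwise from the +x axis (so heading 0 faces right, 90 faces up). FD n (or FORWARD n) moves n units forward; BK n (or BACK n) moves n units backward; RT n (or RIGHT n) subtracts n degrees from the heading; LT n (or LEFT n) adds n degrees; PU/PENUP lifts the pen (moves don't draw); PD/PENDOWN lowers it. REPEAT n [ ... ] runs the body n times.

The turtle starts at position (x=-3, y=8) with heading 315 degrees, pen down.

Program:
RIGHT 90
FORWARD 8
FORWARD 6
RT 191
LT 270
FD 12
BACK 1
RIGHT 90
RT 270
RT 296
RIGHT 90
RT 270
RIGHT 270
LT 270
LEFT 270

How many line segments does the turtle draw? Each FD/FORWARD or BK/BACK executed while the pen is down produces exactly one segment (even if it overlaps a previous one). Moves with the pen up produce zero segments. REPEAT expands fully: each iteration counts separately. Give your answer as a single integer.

Answer: 4

Derivation:
Executing turtle program step by step:
Start: pos=(-3,8), heading=315, pen down
RT 90: heading 315 -> 225
FD 8: (-3,8) -> (-8.657,2.343) [heading=225, draw]
FD 6: (-8.657,2.343) -> (-12.899,-1.899) [heading=225, draw]
RT 191: heading 225 -> 34
LT 270: heading 34 -> 304
FD 12: (-12.899,-1.899) -> (-6.189,-11.848) [heading=304, draw]
BK 1: (-6.189,-11.848) -> (-6.748,-11.019) [heading=304, draw]
RT 90: heading 304 -> 214
RT 270: heading 214 -> 304
RT 296: heading 304 -> 8
RT 90: heading 8 -> 278
RT 270: heading 278 -> 8
RT 270: heading 8 -> 98
LT 270: heading 98 -> 8
LT 270: heading 8 -> 278
Final: pos=(-6.748,-11.019), heading=278, 4 segment(s) drawn
Segments drawn: 4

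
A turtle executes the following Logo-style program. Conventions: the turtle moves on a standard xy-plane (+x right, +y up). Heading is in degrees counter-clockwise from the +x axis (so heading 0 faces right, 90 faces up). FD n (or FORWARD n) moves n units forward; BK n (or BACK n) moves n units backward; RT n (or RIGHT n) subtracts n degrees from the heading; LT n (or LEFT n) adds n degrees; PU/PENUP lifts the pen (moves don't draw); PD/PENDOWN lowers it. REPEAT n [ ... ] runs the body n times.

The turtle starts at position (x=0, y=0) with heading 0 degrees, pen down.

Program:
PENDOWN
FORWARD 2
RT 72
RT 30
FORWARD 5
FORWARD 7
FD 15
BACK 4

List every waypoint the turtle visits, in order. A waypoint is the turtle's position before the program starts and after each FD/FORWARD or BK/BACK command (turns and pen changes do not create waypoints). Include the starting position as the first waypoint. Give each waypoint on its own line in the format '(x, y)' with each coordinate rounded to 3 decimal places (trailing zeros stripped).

Executing turtle program step by step:
Start: pos=(0,0), heading=0, pen down
PD: pen down
FD 2: (0,0) -> (2,0) [heading=0, draw]
RT 72: heading 0 -> 288
RT 30: heading 288 -> 258
FD 5: (2,0) -> (0.96,-4.891) [heading=258, draw]
FD 7: (0.96,-4.891) -> (-0.495,-11.738) [heading=258, draw]
FD 15: (-0.495,-11.738) -> (-3.614,-26.41) [heading=258, draw]
BK 4: (-3.614,-26.41) -> (-2.782,-22.497) [heading=258, draw]
Final: pos=(-2.782,-22.497), heading=258, 5 segment(s) drawn
Waypoints (6 total):
(0, 0)
(2, 0)
(0.96, -4.891)
(-0.495, -11.738)
(-3.614, -26.41)
(-2.782, -22.497)

Answer: (0, 0)
(2, 0)
(0.96, -4.891)
(-0.495, -11.738)
(-3.614, -26.41)
(-2.782, -22.497)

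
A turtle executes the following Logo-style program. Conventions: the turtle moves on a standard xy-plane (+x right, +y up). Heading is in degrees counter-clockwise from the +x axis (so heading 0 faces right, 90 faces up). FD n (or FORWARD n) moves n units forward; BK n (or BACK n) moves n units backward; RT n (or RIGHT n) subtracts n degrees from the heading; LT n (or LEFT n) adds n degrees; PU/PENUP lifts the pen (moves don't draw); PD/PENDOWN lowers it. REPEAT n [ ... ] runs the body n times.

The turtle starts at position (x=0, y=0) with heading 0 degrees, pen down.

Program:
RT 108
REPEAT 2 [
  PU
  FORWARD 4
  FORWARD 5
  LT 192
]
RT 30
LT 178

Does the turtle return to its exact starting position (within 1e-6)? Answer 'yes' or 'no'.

Executing turtle program step by step:
Start: pos=(0,0), heading=0, pen down
RT 108: heading 0 -> 252
REPEAT 2 [
  -- iteration 1/2 --
  PU: pen up
  FD 4: (0,0) -> (-1.236,-3.804) [heading=252, move]
  FD 5: (-1.236,-3.804) -> (-2.781,-8.56) [heading=252, move]
  LT 192: heading 252 -> 84
  -- iteration 2/2 --
  PU: pen up
  FD 4: (-2.781,-8.56) -> (-2.363,-4.581) [heading=84, move]
  FD 5: (-2.363,-4.581) -> (-1.84,0.391) [heading=84, move]
  LT 192: heading 84 -> 276
]
RT 30: heading 276 -> 246
LT 178: heading 246 -> 64
Final: pos=(-1.84,0.391), heading=64, 0 segment(s) drawn

Start position: (0, 0)
Final position: (-1.84, 0.391)
Distance = 1.882; >= 1e-6 -> NOT closed

Answer: no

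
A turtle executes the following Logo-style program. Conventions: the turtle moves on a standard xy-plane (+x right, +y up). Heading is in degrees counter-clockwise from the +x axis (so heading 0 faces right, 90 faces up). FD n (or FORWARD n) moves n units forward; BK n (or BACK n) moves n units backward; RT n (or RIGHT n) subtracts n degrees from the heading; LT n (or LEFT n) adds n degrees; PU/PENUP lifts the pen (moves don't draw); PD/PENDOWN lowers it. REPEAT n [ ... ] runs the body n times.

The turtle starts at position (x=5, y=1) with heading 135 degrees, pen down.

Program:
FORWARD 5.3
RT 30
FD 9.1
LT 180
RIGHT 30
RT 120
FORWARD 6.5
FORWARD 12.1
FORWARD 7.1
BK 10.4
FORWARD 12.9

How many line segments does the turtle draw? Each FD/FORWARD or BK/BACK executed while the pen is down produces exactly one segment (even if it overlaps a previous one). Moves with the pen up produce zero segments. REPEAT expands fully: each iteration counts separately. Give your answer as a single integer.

Executing turtle program step by step:
Start: pos=(5,1), heading=135, pen down
FD 5.3: (5,1) -> (1.252,4.748) [heading=135, draw]
RT 30: heading 135 -> 105
FD 9.1: (1.252,4.748) -> (-1.103,13.538) [heading=105, draw]
LT 180: heading 105 -> 285
RT 30: heading 285 -> 255
RT 120: heading 255 -> 135
FD 6.5: (-1.103,13.538) -> (-5.699,18.134) [heading=135, draw]
FD 12.1: (-5.699,18.134) -> (-14.255,26.69) [heading=135, draw]
FD 7.1: (-14.255,26.69) -> (-19.276,31.71) [heading=135, draw]
BK 10.4: (-19.276,31.71) -> (-11.922,24.356) [heading=135, draw]
FD 12.9: (-11.922,24.356) -> (-21.043,33.478) [heading=135, draw]
Final: pos=(-21.043,33.478), heading=135, 7 segment(s) drawn
Segments drawn: 7

Answer: 7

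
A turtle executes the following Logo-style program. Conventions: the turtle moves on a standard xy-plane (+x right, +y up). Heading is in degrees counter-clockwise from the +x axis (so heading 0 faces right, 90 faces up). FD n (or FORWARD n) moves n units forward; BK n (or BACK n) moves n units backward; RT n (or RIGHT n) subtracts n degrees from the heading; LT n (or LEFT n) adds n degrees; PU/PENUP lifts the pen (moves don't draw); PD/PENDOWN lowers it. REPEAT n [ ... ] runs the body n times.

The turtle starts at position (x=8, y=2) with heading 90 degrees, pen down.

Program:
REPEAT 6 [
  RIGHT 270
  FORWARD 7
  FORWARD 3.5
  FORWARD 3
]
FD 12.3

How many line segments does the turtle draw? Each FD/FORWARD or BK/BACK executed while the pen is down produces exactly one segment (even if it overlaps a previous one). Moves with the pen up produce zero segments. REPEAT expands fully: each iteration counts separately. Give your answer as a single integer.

Answer: 19

Derivation:
Executing turtle program step by step:
Start: pos=(8,2), heading=90, pen down
REPEAT 6 [
  -- iteration 1/6 --
  RT 270: heading 90 -> 180
  FD 7: (8,2) -> (1,2) [heading=180, draw]
  FD 3.5: (1,2) -> (-2.5,2) [heading=180, draw]
  FD 3: (-2.5,2) -> (-5.5,2) [heading=180, draw]
  -- iteration 2/6 --
  RT 270: heading 180 -> 270
  FD 7: (-5.5,2) -> (-5.5,-5) [heading=270, draw]
  FD 3.5: (-5.5,-5) -> (-5.5,-8.5) [heading=270, draw]
  FD 3: (-5.5,-8.5) -> (-5.5,-11.5) [heading=270, draw]
  -- iteration 3/6 --
  RT 270: heading 270 -> 0
  FD 7: (-5.5,-11.5) -> (1.5,-11.5) [heading=0, draw]
  FD 3.5: (1.5,-11.5) -> (5,-11.5) [heading=0, draw]
  FD 3: (5,-11.5) -> (8,-11.5) [heading=0, draw]
  -- iteration 4/6 --
  RT 270: heading 0 -> 90
  FD 7: (8,-11.5) -> (8,-4.5) [heading=90, draw]
  FD 3.5: (8,-4.5) -> (8,-1) [heading=90, draw]
  FD 3: (8,-1) -> (8,2) [heading=90, draw]
  -- iteration 5/6 --
  RT 270: heading 90 -> 180
  FD 7: (8,2) -> (1,2) [heading=180, draw]
  FD 3.5: (1,2) -> (-2.5,2) [heading=180, draw]
  FD 3: (-2.5,2) -> (-5.5,2) [heading=180, draw]
  -- iteration 6/6 --
  RT 270: heading 180 -> 270
  FD 7: (-5.5,2) -> (-5.5,-5) [heading=270, draw]
  FD 3.5: (-5.5,-5) -> (-5.5,-8.5) [heading=270, draw]
  FD 3: (-5.5,-8.5) -> (-5.5,-11.5) [heading=270, draw]
]
FD 12.3: (-5.5,-11.5) -> (-5.5,-23.8) [heading=270, draw]
Final: pos=(-5.5,-23.8), heading=270, 19 segment(s) drawn
Segments drawn: 19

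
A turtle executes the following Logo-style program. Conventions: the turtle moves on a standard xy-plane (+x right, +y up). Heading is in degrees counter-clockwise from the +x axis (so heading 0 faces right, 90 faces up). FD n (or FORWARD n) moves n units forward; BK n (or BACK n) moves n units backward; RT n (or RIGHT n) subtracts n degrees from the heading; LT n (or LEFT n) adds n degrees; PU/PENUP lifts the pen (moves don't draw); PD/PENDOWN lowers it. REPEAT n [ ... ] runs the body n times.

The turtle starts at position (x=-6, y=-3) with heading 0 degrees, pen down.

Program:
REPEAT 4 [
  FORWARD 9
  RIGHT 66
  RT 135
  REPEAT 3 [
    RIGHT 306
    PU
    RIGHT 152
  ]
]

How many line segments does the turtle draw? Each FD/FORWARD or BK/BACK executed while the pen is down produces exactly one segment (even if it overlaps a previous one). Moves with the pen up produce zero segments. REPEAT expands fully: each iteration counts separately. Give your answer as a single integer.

Answer: 1

Derivation:
Executing turtle program step by step:
Start: pos=(-6,-3), heading=0, pen down
REPEAT 4 [
  -- iteration 1/4 --
  FD 9: (-6,-3) -> (3,-3) [heading=0, draw]
  RT 66: heading 0 -> 294
  RT 135: heading 294 -> 159
  REPEAT 3 [
    -- iteration 1/3 --
    RT 306: heading 159 -> 213
    PU: pen up
    RT 152: heading 213 -> 61
    -- iteration 2/3 --
    RT 306: heading 61 -> 115
    PU: pen up
    RT 152: heading 115 -> 323
    -- iteration 3/3 --
    RT 306: heading 323 -> 17
    PU: pen up
    RT 152: heading 17 -> 225
  ]
  -- iteration 2/4 --
  FD 9: (3,-3) -> (-3.364,-9.364) [heading=225, move]
  RT 66: heading 225 -> 159
  RT 135: heading 159 -> 24
  REPEAT 3 [
    -- iteration 1/3 --
    RT 306: heading 24 -> 78
    PU: pen up
    RT 152: heading 78 -> 286
    -- iteration 2/3 --
    RT 306: heading 286 -> 340
    PU: pen up
    RT 152: heading 340 -> 188
    -- iteration 3/3 --
    RT 306: heading 188 -> 242
    PU: pen up
    RT 152: heading 242 -> 90
  ]
  -- iteration 3/4 --
  FD 9: (-3.364,-9.364) -> (-3.364,-0.364) [heading=90, move]
  RT 66: heading 90 -> 24
  RT 135: heading 24 -> 249
  REPEAT 3 [
    -- iteration 1/3 --
    RT 306: heading 249 -> 303
    PU: pen up
    RT 152: heading 303 -> 151
    -- iteration 2/3 --
    RT 306: heading 151 -> 205
    PU: pen up
    RT 152: heading 205 -> 53
    -- iteration 3/3 --
    RT 306: heading 53 -> 107
    PU: pen up
    RT 152: heading 107 -> 315
  ]
  -- iteration 4/4 --
  FD 9: (-3.364,-0.364) -> (3,-6.728) [heading=315, move]
  RT 66: heading 315 -> 249
  RT 135: heading 249 -> 114
  REPEAT 3 [
    -- iteration 1/3 --
    RT 306: heading 114 -> 168
    PU: pen up
    RT 152: heading 168 -> 16
    -- iteration 2/3 --
    RT 306: heading 16 -> 70
    PU: pen up
    RT 152: heading 70 -> 278
    -- iteration 3/3 --
    RT 306: heading 278 -> 332
    PU: pen up
    RT 152: heading 332 -> 180
  ]
]
Final: pos=(3,-6.728), heading=180, 1 segment(s) drawn
Segments drawn: 1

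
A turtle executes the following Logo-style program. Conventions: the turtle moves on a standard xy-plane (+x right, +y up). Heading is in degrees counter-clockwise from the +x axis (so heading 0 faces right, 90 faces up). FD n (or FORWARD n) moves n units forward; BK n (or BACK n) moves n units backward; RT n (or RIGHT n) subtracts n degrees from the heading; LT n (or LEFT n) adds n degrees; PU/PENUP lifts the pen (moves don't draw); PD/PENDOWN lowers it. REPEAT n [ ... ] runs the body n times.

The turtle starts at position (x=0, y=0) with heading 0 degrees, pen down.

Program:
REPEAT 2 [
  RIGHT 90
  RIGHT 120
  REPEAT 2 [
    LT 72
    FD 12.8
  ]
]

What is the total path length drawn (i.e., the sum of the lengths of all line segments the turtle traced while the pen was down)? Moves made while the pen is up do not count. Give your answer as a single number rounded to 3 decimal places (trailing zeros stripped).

Executing turtle program step by step:
Start: pos=(0,0), heading=0, pen down
REPEAT 2 [
  -- iteration 1/2 --
  RT 90: heading 0 -> 270
  RT 120: heading 270 -> 150
  REPEAT 2 [
    -- iteration 1/2 --
    LT 72: heading 150 -> 222
    FD 12.8: (0,0) -> (-9.512,-8.565) [heading=222, draw]
    -- iteration 2/2 --
    LT 72: heading 222 -> 294
    FD 12.8: (-9.512,-8.565) -> (-4.306,-20.258) [heading=294, draw]
  ]
  -- iteration 2/2 --
  RT 90: heading 294 -> 204
  RT 120: heading 204 -> 84
  REPEAT 2 [
    -- iteration 1/2 --
    LT 72: heading 84 -> 156
    FD 12.8: (-4.306,-20.258) -> (-15.999,-15.052) [heading=156, draw]
    -- iteration 2/2 --
    LT 72: heading 156 -> 228
    FD 12.8: (-15.999,-15.052) -> (-24.564,-24.564) [heading=228, draw]
  ]
]
Final: pos=(-24.564,-24.564), heading=228, 4 segment(s) drawn

Segment lengths:
  seg 1: (0,0) -> (-9.512,-8.565), length = 12.8
  seg 2: (-9.512,-8.565) -> (-4.306,-20.258), length = 12.8
  seg 3: (-4.306,-20.258) -> (-15.999,-15.052), length = 12.8
  seg 4: (-15.999,-15.052) -> (-24.564,-24.564), length = 12.8
Total = 51.2

Answer: 51.2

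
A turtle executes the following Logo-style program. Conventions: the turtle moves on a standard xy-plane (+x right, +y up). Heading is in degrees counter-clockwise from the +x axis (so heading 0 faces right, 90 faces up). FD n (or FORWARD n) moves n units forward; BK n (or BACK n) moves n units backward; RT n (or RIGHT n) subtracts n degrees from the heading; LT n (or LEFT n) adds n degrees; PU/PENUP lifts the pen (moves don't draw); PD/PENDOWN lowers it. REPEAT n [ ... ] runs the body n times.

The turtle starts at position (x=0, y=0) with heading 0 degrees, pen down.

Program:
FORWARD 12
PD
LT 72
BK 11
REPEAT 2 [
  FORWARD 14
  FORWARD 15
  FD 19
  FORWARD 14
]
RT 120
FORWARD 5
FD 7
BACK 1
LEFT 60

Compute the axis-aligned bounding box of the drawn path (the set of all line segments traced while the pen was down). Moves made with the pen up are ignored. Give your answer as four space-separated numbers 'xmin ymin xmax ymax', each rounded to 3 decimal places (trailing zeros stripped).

Executing turtle program step by step:
Start: pos=(0,0), heading=0, pen down
FD 12: (0,0) -> (12,0) [heading=0, draw]
PD: pen down
LT 72: heading 0 -> 72
BK 11: (12,0) -> (8.601,-10.462) [heading=72, draw]
REPEAT 2 [
  -- iteration 1/2 --
  FD 14: (8.601,-10.462) -> (12.927,2.853) [heading=72, draw]
  FD 15: (12.927,2.853) -> (17.562,17.119) [heading=72, draw]
  FD 19: (17.562,17.119) -> (23.434,35.189) [heading=72, draw]
  FD 14: (23.434,35.189) -> (27.76,48.504) [heading=72, draw]
  -- iteration 2/2 --
  FD 14: (27.76,48.504) -> (32.086,61.819) [heading=72, draw]
  FD 15: (32.086,61.819) -> (36.721,76.085) [heading=72, draw]
  FD 19: (36.721,76.085) -> (42.593,94.155) [heading=72, draw]
  FD 14: (42.593,94.155) -> (46.919,107.469) [heading=72, draw]
]
RT 120: heading 72 -> 312
FD 5: (46.919,107.469) -> (50.265,103.754) [heading=312, draw]
FD 7: (50.265,103.754) -> (54.948,98.552) [heading=312, draw]
BK 1: (54.948,98.552) -> (54.279,99.295) [heading=312, draw]
LT 60: heading 312 -> 12
Final: pos=(54.279,99.295), heading=12, 13 segment(s) drawn

Segment endpoints: x in {0, 8.601, 12, 12.927, 17.562, 23.434, 27.76, 32.086, 36.721, 42.593, 46.919, 50.265, 54.279, 54.948}, y in {-10.462, 0, 2.853, 17.119, 35.189, 48.504, 61.819, 76.085, 94.155, 98.552, 99.295, 103.754, 107.469}
xmin=0, ymin=-10.462, xmax=54.948, ymax=107.469

Answer: 0 -10.462 54.948 107.469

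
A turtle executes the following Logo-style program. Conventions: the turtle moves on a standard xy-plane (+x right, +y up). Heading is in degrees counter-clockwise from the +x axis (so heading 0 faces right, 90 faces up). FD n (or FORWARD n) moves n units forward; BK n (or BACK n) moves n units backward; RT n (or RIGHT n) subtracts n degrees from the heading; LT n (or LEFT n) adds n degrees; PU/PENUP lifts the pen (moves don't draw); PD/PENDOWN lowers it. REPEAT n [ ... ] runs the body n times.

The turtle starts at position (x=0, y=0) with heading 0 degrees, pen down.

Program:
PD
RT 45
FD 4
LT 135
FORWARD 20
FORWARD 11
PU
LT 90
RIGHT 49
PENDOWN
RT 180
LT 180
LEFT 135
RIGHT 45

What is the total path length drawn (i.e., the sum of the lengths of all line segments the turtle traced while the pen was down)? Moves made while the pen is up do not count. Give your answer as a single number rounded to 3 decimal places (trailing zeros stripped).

Executing turtle program step by step:
Start: pos=(0,0), heading=0, pen down
PD: pen down
RT 45: heading 0 -> 315
FD 4: (0,0) -> (2.828,-2.828) [heading=315, draw]
LT 135: heading 315 -> 90
FD 20: (2.828,-2.828) -> (2.828,17.172) [heading=90, draw]
FD 11: (2.828,17.172) -> (2.828,28.172) [heading=90, draw]
PU: pen up
LT 90: heading 90 -> 180
RT 49: heading 180 -> 131
PD: pen down
RT 180: heading 131 -> 311
LT 180: heading 311 -> 131
LT 135: heading 131 -> 266
RT 45: heading 266 -> 221
Final: pos=(2.828,28.172), heading=221, 3 segment(s) drawn

Segment lengths:
  seg 1: (0,0) -> (2.828,-2.828), length = 4
  seg 2: (2.828,-2.828) -> (2.828,17.172), length = 20
  seg 3: (2.828,17.172) -> (2.828,28.172), length = 11
Total = 35

Answer: 35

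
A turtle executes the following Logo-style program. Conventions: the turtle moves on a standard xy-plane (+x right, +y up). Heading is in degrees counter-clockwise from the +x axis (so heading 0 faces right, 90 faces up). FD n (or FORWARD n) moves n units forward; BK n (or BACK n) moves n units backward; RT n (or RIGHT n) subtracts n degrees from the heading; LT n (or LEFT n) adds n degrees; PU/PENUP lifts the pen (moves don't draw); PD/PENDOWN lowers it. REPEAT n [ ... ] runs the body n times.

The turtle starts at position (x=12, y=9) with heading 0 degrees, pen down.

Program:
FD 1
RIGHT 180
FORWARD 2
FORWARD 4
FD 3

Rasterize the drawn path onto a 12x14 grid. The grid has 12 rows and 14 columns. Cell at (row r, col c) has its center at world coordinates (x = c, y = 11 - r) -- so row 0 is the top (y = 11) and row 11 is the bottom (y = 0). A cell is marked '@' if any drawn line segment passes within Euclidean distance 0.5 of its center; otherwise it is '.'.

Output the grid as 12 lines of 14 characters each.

Segment 0: (12,9) -> (13,9)
Segment 1: (13,9) -> (11,9)
Segment 2: (11,9) -> (7,9)
Segment 3: (7,9) -> (4,9)

Answer: ..............
..............
....@@@@@@@@@@
..............
..............
..............
..............
..............
..............
..............
..............
..............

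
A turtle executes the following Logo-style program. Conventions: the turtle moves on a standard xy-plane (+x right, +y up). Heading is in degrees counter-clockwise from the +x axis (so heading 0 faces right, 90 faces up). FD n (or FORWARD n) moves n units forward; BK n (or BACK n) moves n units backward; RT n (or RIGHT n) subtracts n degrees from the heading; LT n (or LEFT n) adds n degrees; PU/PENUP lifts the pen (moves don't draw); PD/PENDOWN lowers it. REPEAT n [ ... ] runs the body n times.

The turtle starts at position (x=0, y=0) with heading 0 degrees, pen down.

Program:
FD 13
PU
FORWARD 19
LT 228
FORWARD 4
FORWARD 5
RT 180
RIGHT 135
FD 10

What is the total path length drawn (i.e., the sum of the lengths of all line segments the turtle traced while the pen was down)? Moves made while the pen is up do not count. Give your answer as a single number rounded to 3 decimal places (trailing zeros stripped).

Executing turtle program step by step:
Start: pos=(0,0), heading=0, pen down
FD 13: (0,0) -> (13,0) [heading=0, draw]
PU: pen up
FD 19: (13,0) -> (32,0) [heading=0, move]
LT 228: heading 0 -> 228
FD 4: (32,0) -> (29.323,-2.973) [heading=228, move]
FD 5: (29.323,-2.973) -> (25.978,-6.688) [heading=228, move]
RT 180: heading 228 -> 48
RT 135: heading 48 -> 273
FD 10: (25.978,-6.688) -> (26.501,-16.675) [heading=273, move]
Final: pos=(26.501,-16.675), heading=273, 1 segment(s) drawn

Segment lengths:
  seg 1: (0,0) -> (13,0), length = 13
Total = 13

Answer: 13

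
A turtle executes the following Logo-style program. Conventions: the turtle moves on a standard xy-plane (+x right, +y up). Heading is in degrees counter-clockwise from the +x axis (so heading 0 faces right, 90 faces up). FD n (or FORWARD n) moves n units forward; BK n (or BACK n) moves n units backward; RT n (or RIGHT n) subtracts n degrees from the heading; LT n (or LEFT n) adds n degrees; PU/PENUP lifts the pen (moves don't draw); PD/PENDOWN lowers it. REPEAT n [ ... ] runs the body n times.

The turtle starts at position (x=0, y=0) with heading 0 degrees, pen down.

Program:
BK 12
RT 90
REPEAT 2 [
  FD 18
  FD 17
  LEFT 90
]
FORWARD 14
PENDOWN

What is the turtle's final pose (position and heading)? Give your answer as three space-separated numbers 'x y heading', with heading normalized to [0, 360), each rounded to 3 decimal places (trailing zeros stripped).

Executing turtle program step by step:
Start: pos=(0,0), heading=0, pen down
BK 12: (0,0) -> (-12,0) [heading=0, draw]
RT 90: heading 0 -> 270
REPEAT 2 [
  -- iteration 1/2 --
  FD 18: (-12,0) -> (-12,-18) [heading=270, draw]
  FD 17: (-12,-18) -> (-12,-35) [heading=270, draw]
  LT 90: heading 270 -> 0
  -- iteration 2/2 --
  FD 18: (-12,-35) -> (6,-35) [heading=0, draw]
  FD 17: (6,-35) -> (23,-35) [heading=0, draw]
  LT 90: heading 0 -> 90
]
FD 14: (23,-35) -> (23,-21) [heading=90, draw]
PD: pen down
Final: pos=(23,-21), heading=90, 6 segment(s) drawn

Answer: 23 -21 90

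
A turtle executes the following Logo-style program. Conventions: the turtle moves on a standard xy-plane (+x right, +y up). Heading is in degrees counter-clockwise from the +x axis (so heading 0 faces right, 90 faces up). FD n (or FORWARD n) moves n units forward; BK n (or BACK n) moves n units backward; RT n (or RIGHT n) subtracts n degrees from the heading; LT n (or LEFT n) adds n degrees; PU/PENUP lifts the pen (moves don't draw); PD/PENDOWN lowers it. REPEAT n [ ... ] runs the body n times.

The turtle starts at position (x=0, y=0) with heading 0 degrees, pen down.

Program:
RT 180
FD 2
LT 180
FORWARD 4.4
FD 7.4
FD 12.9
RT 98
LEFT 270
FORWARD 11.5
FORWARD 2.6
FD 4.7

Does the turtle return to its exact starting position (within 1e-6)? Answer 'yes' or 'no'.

Answer: no

Derivation:
Executing turtle program step by step:
Start: pos=(0,0), heading=0, pen down
RT 180: heading 0 -> 180
FD 2: (0,0) -> (-2,0) [heading=180, draw]
LT 180: heading 180 -> 0
FD 4.4: (-2,0) -> (2.4,0) [heading=0, draw]
FD 7.4: (2.4,0) -> (9.8,0) [heading=0, draw]
FD 12.9: (9.8,0) -> (22.7,0) [heading=0, draw]
RT 98: heading 0 -> 262
LT 270: heading 262 -> 172
FD 11.5: (22.7,0) -> (11.312,1.6) [heading=172, draw]
FD 2.6: (11.312,1.6) -> (8.737,1.962) [heading=172, draw]
FD 4.7: (8.737,1.962) -> (4.083,2.616) [heading=172, draw]
Final: pos=(4.083,2.616), heading=172, 7 segment(s) drawn

Start position: (0, 0)
Final position: (4.083, 2.616)
Distance = 4.849; >= 1e-6 -> NOT closed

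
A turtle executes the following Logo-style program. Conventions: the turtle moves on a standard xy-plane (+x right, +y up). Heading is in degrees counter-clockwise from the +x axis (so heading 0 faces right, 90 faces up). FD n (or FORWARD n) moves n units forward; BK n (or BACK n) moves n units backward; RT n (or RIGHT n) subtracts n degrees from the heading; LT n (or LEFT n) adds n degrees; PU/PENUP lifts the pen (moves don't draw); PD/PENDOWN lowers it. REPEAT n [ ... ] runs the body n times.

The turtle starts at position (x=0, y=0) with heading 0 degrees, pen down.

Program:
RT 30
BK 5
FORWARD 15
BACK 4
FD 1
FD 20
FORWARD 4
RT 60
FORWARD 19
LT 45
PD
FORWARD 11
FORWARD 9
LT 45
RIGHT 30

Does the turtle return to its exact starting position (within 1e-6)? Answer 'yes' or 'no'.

Executing turtle program step by step:
Start: pos=(0,0), heading=0, pen down
RT 30: heading 0 -> 330
BK 5: (0,0) -> (-4.33,2.5) [heading=330, draw]
FD 15: (-4.33,2.5) -> (8.66,-5) [heading=330, draw]
BK 4: (8.66,-5) -> (5.196,-3) [heading=330, draw]
FD 1: (5.196,-3) -> (6.062,-3.5) [heading=330, draw]
FD 20: (6.062,-3.5) -> (23.383,-13.5) [heading=330, draw]
FD 4: (23.383,-13.5) -> (26.847,-15.5) [heading=330, draw]
RT 60: heading 330 -> 270
FD 19: (26.847,-15.5) -> (26.847,-34.5) [heading=270, draw]
LT 45: heading 270 -> 315
PD: pen down
FD 11: (26.847,-34.5) -> (34.625,-42.278) [heading=315, draw]
FD 9: (34.625,-42.278) -> (40.989,-48.642) [heading=315, draw]
LT 45: heading 315 -> 0
RT 30: heading 0 -> 330
Final: pos=(40.989,-48.642), heading=330, 9 segment(s) drawn

Start position: (0, 0)
Final position: (40.989, -48.642)
Distance = 63.609; >= 1e-6 -> NOT closed

Answer: no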